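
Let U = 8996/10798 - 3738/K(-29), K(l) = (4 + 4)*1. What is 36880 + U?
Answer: 786387741/21596 ≈ 36414.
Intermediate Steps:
K(l) = 8 (K(l) = 8*1 = 8)
U = -10072739/21596 (U = 8996/10798 - 3738/8 = 8996*(1/10798) - 3738*⅛ = 4498/5399 - 1869/4 = -10072739/21596 ≈ -466.42)
36880 + U = 36880 - 10072739/21596 = 786387741/21596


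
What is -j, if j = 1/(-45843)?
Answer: 1/45843 ≈ 2.1814e-5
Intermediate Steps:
j = -1/45843 ≈ -2.1814e-5
-j = -1*(-1/45843) = 1/45843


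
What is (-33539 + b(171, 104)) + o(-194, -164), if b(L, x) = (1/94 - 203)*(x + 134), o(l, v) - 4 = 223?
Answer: -3836303/47 ≈ -81624.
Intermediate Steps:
o(l, v) = 227 (o(l, v) = 4 + 223 = 227)
b(L, x) = -1278427/47 - 19081*x/94 (b(L, x) = (1/94 - 203)*(134 + x) = -19081*(134 + x)/94 = -1278427/47 - 19081*x/94)
(-33539 + b(171, 104)) + o(-194, -164) = (-33539 + (-1278427/47 - 19081/94*104)) + 227 = (-33539 + (-1278427/47 - 992212/47)) + 227 = (-33539 - 2270639/47) + 227 = -3846972/47 + 227 = -3836303/47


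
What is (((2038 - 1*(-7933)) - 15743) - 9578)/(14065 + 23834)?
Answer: -15350/37899 ≈ -0.40502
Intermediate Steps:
(((2038 - 1*(-7933)) - 15743) - 9578)/(14065 + 23834) = (((2038 + 7933) - 15743) - 9578)/37899 = ((9971 - 15743) - 9578)*(1/37899) = (-5772 - 9578)*(1/37899) = -15350*1/37899 = -15350/37899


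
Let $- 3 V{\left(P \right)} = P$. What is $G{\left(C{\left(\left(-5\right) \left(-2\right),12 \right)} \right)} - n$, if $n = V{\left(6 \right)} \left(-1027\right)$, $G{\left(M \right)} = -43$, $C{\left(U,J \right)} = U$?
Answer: $-2097$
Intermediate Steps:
$V{\left(P \right)} = - \frac{P}{3}$
$n = 2054$ ($n = \left(- \frac{1}{3}\right) 6 \left(-1027\right) = \left(-2\right) \left(-1027\right) = 2054$)
$G{\left(C{\left(\left(-5\right) \left(-2\right),12 \right)} \right)} - n = -43 - 2054 = -2097$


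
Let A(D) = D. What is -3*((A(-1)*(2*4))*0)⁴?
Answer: 0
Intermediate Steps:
-3*((A(-1)*(2*4))*0)⁴ = -3*(-2*4*0)⁴ = -3*(-1*8*0)⁴ = -3*(-8*0)⁴ = -3*0⁴ = -3*0 = 0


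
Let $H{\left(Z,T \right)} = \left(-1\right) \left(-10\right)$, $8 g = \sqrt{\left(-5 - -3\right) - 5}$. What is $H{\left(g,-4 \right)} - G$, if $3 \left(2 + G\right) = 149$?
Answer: $- \frac{113}{3} \approx -37.667$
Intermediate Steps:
$G = \frac{143}{3}$ ($G = -2 + \frac{1}{3} \cdot 149 = -2 + \frac{149}{3} = \frac{143}{3} \approx 47.667$)
$g = \frac{i \sqrt{7}}{8}$ ($g = \frac{\sqrt{\left(-5 - -3\right) - 5}}{8} = \frac{\sqrt{\left(-5 + 3\right) - 5}}{8} = \frac{\sqrt{-2 - 5}}{8} = \frac{\sqrt{-7}}{8} = \frac{i \sqrt{7}}{8} \approx 0.33072 i$)
$H{\left(Z,T \right)} = 10$
$H{\left(g,-4 \right)} - G = 10 - \frac{143}{3} = - \frac{113}{3}$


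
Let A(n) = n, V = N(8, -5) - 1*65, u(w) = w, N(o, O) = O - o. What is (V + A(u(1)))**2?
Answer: 5929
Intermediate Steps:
V = -78 (V = (-5 - 1*8) - 1*65 = (-5 - 8) - 65 = -13 - 65 = -78)
(V + A(u(1)))**2 = (-78 + 1)**2 = (-77)**2 = 5929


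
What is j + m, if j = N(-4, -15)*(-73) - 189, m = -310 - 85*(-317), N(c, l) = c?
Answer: 26738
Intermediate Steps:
m = 26635 (m = -310 + 26945 = 26635)
j = 103 (j = -4*(-73) - 189 = 292 - 189 = 103)
j + m = 103 + 26635 = 26738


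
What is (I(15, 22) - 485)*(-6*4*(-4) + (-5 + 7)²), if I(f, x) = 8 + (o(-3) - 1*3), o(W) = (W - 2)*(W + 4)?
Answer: -48500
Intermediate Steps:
o(W) = (-2 + W)*(4 + W)
I(f, x) = 0 (I(f, x) = 8 + ((-8 + (-3)² + 2*(-3)) - 1*3) = 8 + ((-8 + 9 - 6) - 3) = 8 + (-5 - 3) = 8 - 8 = 0)
(I(15, 22) - 485)*(-6*4*(-4) + (-5 + 7)²) = (0 - 485)*(-6*4*(-4) + (-5 + 7)²) = -485*(-24*(-4) + 2²) = -485*(96 + 4) = -485*100 = -48500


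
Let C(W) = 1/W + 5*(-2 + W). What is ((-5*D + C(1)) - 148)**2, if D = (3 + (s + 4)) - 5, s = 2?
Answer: 29584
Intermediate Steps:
C(W) = -10 + 1/W + 5*W (C(W) = 1/W + (-10 + 5*W) = -10 + 1/W + 5*W)
D = 4 (D = (3 + (2 + 4)) - 5 = (3 + 6) - 5 = 9 - 5 = 4)
((-5*D + C(1)) - 148)**2 = ((-5*4 + (-10 + 1/1 + 5*1)) - 148)**2 = ((-20 + (-10 + 1 + 5)) - 148)**2 = ((-20 - 4) - 148)**2 = (-24 - 148)**2 = (-172)**2 = 29584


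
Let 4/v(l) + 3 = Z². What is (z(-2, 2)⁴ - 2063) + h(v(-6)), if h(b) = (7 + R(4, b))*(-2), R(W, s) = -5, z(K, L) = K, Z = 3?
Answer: -2051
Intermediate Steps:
v(l) = ⅔ (v(l) = 4/(-3 + 3²) = 4/(-3 + 9) = 4/6 = 4*(⅙) = ⅔)
h(b) = -4 (h(b) = (7 - 5)*(-2) = 2*(-2) = -4)
(z(-2, 2)⁴ - 2063) + h(v(-6)) = ((-2)⁴ - 2063) - 4 = (16 - 2063) - 4 = -2047 - 4 = -2051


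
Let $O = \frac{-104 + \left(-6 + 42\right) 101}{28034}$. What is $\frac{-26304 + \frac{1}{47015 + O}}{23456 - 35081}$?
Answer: $\frac{17334625882367}{7661003119125} \approx 2.2627$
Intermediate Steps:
$O = \frac{1766}{14017}$ ($O = \left(-104 + 36 \cdot 101\right) \frac{1}{28034} = \left(-104 + 3636\right) \frac{1}{28034} = 3532 \cdot \frac{1}{28034} = \frac{1766}{14017} \approx 0.12599$)
$\frac{-26304 + \frac{1}{47015 + O}}{23456 - 35081} = \frac{-26304 + \frac{1}{47015 + \frac{1766}{14017}}}{23456 - 35081} = \frac{-26304 + \frac{1}{\frac{659011021}{14017}}}{-11625} = \left(-26304 + \frac{14017}{659011021}\right) \left(- \frac{1}{11625}\right) = \left(- \frac{17334625882367}{659011021}\right) \left(- \frac{1}{11625}\right) = \frac{17334625882367}{7661003119125}$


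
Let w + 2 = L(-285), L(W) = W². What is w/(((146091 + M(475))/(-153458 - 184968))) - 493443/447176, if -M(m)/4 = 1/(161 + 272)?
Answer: -5322451066357280341/28287190655224 ≈ -1.8816e+5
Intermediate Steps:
w = 81223 (w = -2 + (-285)² = -2 + 81225 = 81223)
M(m) = -4/433 (M(m) = -4/(161 + 272) = -4/433)
w/(((146091 + M(475))/(-153458 - 184968))) - 493443/447176 = 81223/(((146091 - 4/433)/(-153458 - 184968))) - 493443/447176 = 81223/(((63257399/433)/(-338426))) - 493443*1/447176 = 81223/(((63257399/433)*(-1/338426))) - 493443/447176 = 81223/(-63257399/146538458) - 493443/447176 = 81223*(-146538458/63257399) - 493443/447176 = -11902293174134/63257399 - 493443/447176 = -5322451066357280341/28287190655224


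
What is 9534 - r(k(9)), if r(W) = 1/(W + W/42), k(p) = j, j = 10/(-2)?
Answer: 2049852/215 ≈ 9534.2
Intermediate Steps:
j = -5 (j = 10*(-½) = -5)
k(p) = -5
r(W) = 42/(43*W) (r(W) = 1/(W + W*(1/42)) = 1/(W + W/42) = 1/(43*W/42) = 42/(43*W))
9534 - r(k(9)) = 9534 - 42/(43*(-5)) = 9534 - 42*(-1)/(43*5) = 9534 - 1*(-42/215) = 9534 + 42/215 = 2049852/215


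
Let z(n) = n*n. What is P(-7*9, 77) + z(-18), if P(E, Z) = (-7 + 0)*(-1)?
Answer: 331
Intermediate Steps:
z(n) = n²
P(E, Z) = 7 (P(E, Z) = -7*(-1) = 7)
P(-7*9, 77) + z(-18) = 7 + (-18)² = 7 + 324 = 331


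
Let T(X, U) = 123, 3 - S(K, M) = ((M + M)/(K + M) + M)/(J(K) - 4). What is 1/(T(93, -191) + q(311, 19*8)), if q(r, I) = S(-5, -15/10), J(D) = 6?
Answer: 52/6579 ≈ 0.0079039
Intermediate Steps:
S(K, M) = 3 - M/2 - M/(K + M) (S(K, M) = 3 - ((M + M)/(K + M) + M)/(6 - 4) = 3 - ((2*M)/(K + M) + M)/2 = 3 - (2*M/(K + M) + M)/2 = 3 - (M + 2*M/(K + M))/2 = 3 - (M/2 + M/(K + M)) = 3 + (-M/2 - M/(K + M)) = 3 - M/2 - M/(K + M))
q(r, I) = 183/52 (q(r, I) = (-(-15/10)² + 4*(-15/10) + 6*(-5) - 1*(-5)*(-15/10))/(2*(-5 - 15/10)) = (-(-15*⅒)² + 4*(-15*⅒) - 30 - 1*(-5)*(-15*⅒))/(2*(-5 - 15*⅒)) = (-(-3/2)² + 4*(-3/2) - 30 - 1*(-5)*(-3/2))/(2*(-5 - 3/2)) = (-1*9/4 - 6 - 30 - 15/2)/(2*(-13/2)) = (½)*(-2/13)*(-9/4 - 6 - 30 - 15/2) = (½)*(-2/13)*(-183/4) = 183/52)
1/(T(93, -191) + q(311, 19*8)) = 1/(123 + 183/52) = 1/(6579/52) = 52/6579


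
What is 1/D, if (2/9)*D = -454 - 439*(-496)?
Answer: 1/977805 ≈ 1.0227e-6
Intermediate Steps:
D = 977805 (D = 9*(-454 - 439*(-496))/2 = 9*(-454 + 217744)/2 = (9/2)*217290 = 977805)
1/D = 1/977805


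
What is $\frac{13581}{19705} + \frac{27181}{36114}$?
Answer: $\frac{1026065839}{711626370} \approx 1.4419$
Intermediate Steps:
$\frac{13581}{19705} + \frac{27181}{36114} = \frac{1026065839}{711626370}$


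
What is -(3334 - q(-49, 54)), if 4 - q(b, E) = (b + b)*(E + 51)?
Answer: 6960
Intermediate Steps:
q(b, E) = 4 - 2*b*(51 + E) (q(b, E) = 4 - (b + b)*(E + 51) = 4 - 2*b*(51 + E))
-(3334 - q(-49, 54)) = -(3334 - (4 - 102*(-49) - 2*54*(-49))) = -(3334 - (4 + 4998 + 5292)) = -(3334 - 1*10294) = -(3334 - 10294) = -1*(-6960) = 6960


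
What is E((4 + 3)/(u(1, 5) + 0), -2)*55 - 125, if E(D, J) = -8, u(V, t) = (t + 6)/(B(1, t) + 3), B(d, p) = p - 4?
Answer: -565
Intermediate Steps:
B(d, p) = -4 + p
u(V, t) = (6 + t)/(-1 + t) (u(V, t) = (t + 6)/((-4 + t) + 3) = (6 + t)/(-1 + t))
E((4 + 3)/(u(1, 5) + 0), -2)*55 - 125 = -8*55 - 125 = -440 - 125 = -565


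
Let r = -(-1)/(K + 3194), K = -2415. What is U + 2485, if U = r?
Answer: 1935816/779 ≈ 2485.0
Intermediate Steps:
r = 1/779 (r = -(-1)/(-2415 + 3194) = -(-1)/779 = -1*(-1/779) = 1/779 ≈ 0.0012837)
U = 1/779 ≈ 0.0012837
U + 2485 = 1/779 + 2485 = 1935816/779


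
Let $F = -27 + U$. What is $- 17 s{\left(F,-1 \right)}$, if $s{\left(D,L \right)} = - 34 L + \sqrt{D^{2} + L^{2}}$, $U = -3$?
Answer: $-578 - 17 \sqrt{901} \approx -1088.3$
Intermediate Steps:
$F = -30$ ($F = -27 - 3 = -30$)
$s{\left(D,L \right)} = \sqrt{D^{2} + L^{2}} - 34 L$
$- 17 s{\left(F,-1 \right)} = - 17 \left(\sqrt{\left(-30\right)^{2} + \left(-1\right)^{2}} - -34\right) = - 17 \left(\sqrt{900 + 1} + 34\right) = - 17 \left(\sqrt{901} + 34\right) = - 17 \left(34 + \sqrt{901}\right) = -578 - 17 \sqrt{901}$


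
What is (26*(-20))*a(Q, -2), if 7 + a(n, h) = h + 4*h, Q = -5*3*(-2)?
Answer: 8840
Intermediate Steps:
Q = 30 (Q = -15*(-2) = 30)
a(n, h) = -7 + 5*h (a(n, h) = -7 + (h + 4*h) = -7 + 5*h)
(26*(-20))*a(Q, -2) = (26*(-20))*(-7 + 5*(-2)) = -520*(-7 - 10) = -520*(-17) = 8840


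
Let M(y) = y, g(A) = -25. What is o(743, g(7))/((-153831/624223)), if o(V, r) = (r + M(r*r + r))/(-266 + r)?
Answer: 358928225/44764821 ≈ 8.0181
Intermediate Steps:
o(V, r) = (r² + 2*r)/(-266 + r) (o(V, r) = (r + (r*r + r))/(-266 + r) = (r + (r² + r))/(-266 + r) = (r + (r + r²))/(-266 + r) = (r² + 2*r)/(-266 + r))
o(743, g(7))/((-153831/624223)) = (-25*(2 - 25)/(-266 - 25))/((-153831/624223)) = (-25*(-23)/(-291))/((-153831*1/624223)) = (-25*(-1/291)*(-23))/(-153831/624223) = -575/291*(-624223/153831) = 358928225/44764821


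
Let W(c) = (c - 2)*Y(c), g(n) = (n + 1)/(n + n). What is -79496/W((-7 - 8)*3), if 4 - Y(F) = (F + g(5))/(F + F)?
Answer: 5962200/12361 ≈ 482.34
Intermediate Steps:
g(n) = (1 + n)/(2*n) (g(n) = (1 + n)/((2*n)) = (1 + n)*(1/(2*n)) = (1 + n)/(2*n))
Y(F) = 4 - (⅗ + F)/(2*F) (Y(F) = 4 - (F + (½)*(1 + 5)/5)/(F + F) = 4 - (F + (½)*(⅕)*6)/(2*F) = 4 - (F + ⅗)*1/(2*F) = 4 - (⅗ + F)*1/(2*F) = 4 - (⅗ + F)/(2*F))
W(c) = (-3 + 35*c)*(-2 + c)/(10*c) (W(c) = (c - 2)*((-3 + 35*c)/(10*c)) = (-2 + c)*((-3 + 35*c)/(10*c)) = (-3 + 35*c)*(-2 + c)/(10*c))
-79496/W((-7 - 8)*3) = -79496*30*(-7 - 8)/((-3 + 35*((-7 - 8)*3))*(-2 + (-7 - 8)*3)) = -79496*(-450/((-3 + 35*(-15*3))*(-2 - 15*3))) = -79496*(-450/((-3 + 35*(-45))*(-2 - 45))) = -79496*450/(47*(-3 - 1575)) = -79496/((⅒)*(-1/45)*(-1578)*(-47)) = -79496/(-12361/75) = -79496*(-75/12361) = 5962200/12361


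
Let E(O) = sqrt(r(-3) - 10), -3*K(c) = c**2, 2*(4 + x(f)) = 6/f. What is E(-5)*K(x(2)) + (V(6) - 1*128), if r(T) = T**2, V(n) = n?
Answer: -122 - 25*I/12 ≈ -122.0 - 2.0833*I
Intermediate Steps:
x(f) = -4 + 3/f (x(f) = -4 + (6/f)/2 = -4 + 3/f)
K(c) = -c**2/3
E(O) = I (E(O) = sqrt((-3)**2 - 10) = sqrt(9 - 10) = sqrt(-1) = I)
E(-5)*K(x(2)) + (V(6) - 1*128) = I*(-(-4 + 3/2)**2/3) + (6 - 1*128) = I*(-(-4 + 3*(1/2))**2/3) + (6 - 128) = I*(-(-4 + 3/2)**2/3) - 122 = I*(-(-5/2)**2/3) - 122 = I*(-1/3*25/4) - 122 = I*(-25/12) - 122 = -25*I/12 - 122 = -122 - 25*I/12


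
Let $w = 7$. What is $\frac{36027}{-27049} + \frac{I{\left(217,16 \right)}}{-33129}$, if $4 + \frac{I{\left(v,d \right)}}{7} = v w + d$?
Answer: $- \frac{1483422616}{896106321} \approx -1.6554$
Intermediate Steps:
$I{\left(v,d \right)} = -28 + 7 d + 49 v$ ($I{\left(v,d \right)} = -28 + 7 \left(v 7 + d\right) = -28 + 7 \left(7 v + d\right) = -28 + 7 \left(d + 7 v\right) = -28 + \left(7 d + 49 v\right) = -28 + 7 d + 49 v$)
$\frac{36027}{-27049} + \frac{I{\left(217,16 \right)}}{-33129} = \frac{36027}{-27049} + \frac{-28 + 7 \cdot 16 + 49 \cdot 217}{-33129} = 36027 \left(- \frac{1}{27049}\right) + \left(-28 + 112 + 10633\right) \left(- \frac{1}{33129}\right) = - \frac{36027}{27049} + 10717 \left(- \frac{1}{33129}\right) = - \frac{36027}{27049} - \frac{10717}{33129} = - \frac{1483422616}{896106321}$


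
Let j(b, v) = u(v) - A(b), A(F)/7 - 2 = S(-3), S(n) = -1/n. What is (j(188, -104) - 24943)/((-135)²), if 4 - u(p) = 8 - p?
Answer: -75202/54675 ≈ -1.3754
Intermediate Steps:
A(F) = 49/3 (A(F) = 14 + 7*(-1/(-3)) = 14 + 7*(-1*(-⅓)) = 14 + 7*(⅓) = 14 + 7/3 = 49/3)
u(p) = -4 + p (u(p) = 4 - (8 - p) = 4 + (-8 + p) = -4 + p)
j(b, v) = -61/3 + v (j(b, v) = (-4 + v) - 1*49/3 = (-4 + v) - 49/3 = -61/3 + v)
(j(188, -104) - 24943)/((-135)²) = ((-61/3 - 104) - 24943)/((-135)²) = (-373/3 - 24943)/18225 = -75202/3*1/18225 = -75202/54675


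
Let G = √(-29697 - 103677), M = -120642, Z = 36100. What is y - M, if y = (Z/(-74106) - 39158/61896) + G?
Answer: 46113619012187/382238748 + I*√133374 ≈ 1.2064e+5 + 365.2*I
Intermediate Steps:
G = I*√133374 (G = √(-133374) = I*√133374 ≈ 365.2*I)
y = -428024029/382238748 + I*√133374 (y = (36100/(-74106) - 39158/61896) + I*√133374 = (36100*(-1/74106) - 39158*1/61896) + I*√133374 = (-18050/37053 - 19579/30948) + I*√133374 = -428024029/382238748 + I*√133374 ≈ -1.1198 + 365.2*I)
y - M = (-428024029/382238748 + I*√133374) - 1*(-120642) = (-428024029/382238748 + I*√133374) + 120642 = 46113619012187/382238748 + I*√133374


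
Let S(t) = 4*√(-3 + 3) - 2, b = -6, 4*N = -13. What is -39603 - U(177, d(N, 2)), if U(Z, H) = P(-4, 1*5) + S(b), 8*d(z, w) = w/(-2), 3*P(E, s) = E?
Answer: -118799/3 ≈ -39600.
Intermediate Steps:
P(E, s) = E/3
N = -13/4 (N = (¼)*(-13) = -13/4 ≈ -3.2500)
d(z, w) = -w/16 (d(z, w) = (w/(-2))/8 = (w*(-½))/8 = (-w/2)/8 = -w/16)
S(t) = -2 (S(t) = 4*√0 - 2 = 4*0 - 2 = 0 - 2 = -2)
U(Z, H) = -10/3 (U(Z, H) = (⅓)*(-4) - 2 = -4/3 - 2 = -10/3)
-39603 - U(177, d(N, 2)) = -39603 - 1*(-10/3) = -39603 + 10/3 = -118799/3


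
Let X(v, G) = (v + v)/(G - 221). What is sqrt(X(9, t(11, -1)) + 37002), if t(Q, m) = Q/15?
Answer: sqrt(25245520797)/826 ≈ 192.36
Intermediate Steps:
t(Q, m) = Q/15 (t(Q, m) = Q*(1/15) = Q/15)
X(v, G) = 2*v/(-221 + G) (X(v, G) = (2*v)/(-221 + G) = 2*v/(-221 + G))
sqrt(X(9, t(11, -1)) + 37002) = sqrt(2*9/(-221 + (1/15)*11) + 37002) = sqrt(2*9/(-221 + 11/15) + 37002) = sqrt(2*9/(-3304/15) + 37002) = sqrt(2*9*(-15/3304) + 37002) = sqrt(-135/1652 + 37002) = sqrt(61127169/1652) = sqrt(25245520797)/826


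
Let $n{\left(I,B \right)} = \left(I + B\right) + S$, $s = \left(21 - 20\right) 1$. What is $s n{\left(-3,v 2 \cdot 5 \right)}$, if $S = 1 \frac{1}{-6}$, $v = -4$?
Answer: $- \frac{259}{6} \approx -43.167$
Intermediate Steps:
$S = - \frac{1}{6}$ ($S = 1 \left(- \frac{1}{6}\right) = - \frac{1}{6} \approx -0.16667$)
$s = 1$ ($s = 1 \cdot 1 = 1$)
$n{\left(I,B \right)} = - \frac{1}{6} + B + I$ ($n{\left(I,B \right)} = \left(I + B\right) - \frac{1}{6} = \left(B + I\right) - \frac{1}{6} = - \frac{1}{6} + B + I$)
$s n{\left(-3,v 2 \cdot 5 \right)} = 1 \left(- \frac{1}{6} + \left(-4\right) 2 \cdot 5 - 3\right) = 1 \left(- \frac{1}{6} - 40 - 3\right) = 1 \left(- \frac{259}{6}\right) = - \frac{259}{6}$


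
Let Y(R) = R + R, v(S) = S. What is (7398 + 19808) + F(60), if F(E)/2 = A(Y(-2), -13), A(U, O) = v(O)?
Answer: 27180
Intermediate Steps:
Y(R) = 2*R
A(U, O) = O
F(E) = -26 (F(E) = 2*(-13) = -26)
(7398 + 19808) + F(60) = (7398 + 19808) - 26 = 27206 - 26 = 27180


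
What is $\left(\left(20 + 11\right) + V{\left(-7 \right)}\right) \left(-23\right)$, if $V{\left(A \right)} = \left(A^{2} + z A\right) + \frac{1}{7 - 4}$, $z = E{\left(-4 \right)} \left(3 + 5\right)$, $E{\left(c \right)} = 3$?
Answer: $\frac{6049}{3} \approx 2016.3$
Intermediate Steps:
$z = 24$ ($z = 3 \left(3 + 5\right) = 3 \cdot 8 = 24$)
$V{\left(A \right)} = \frac{1}{3} + A^{2} + 24 A$ ($V{\left(A \right)} = \left(A^{2} + 24 A\right) + \frac{1}{7 - 4} = \left(A^{2} + 24 A\right) + \frac{1}{3} = \frac{1}{3} + A^{2} + 24 A$)
$\left(\left(20 + 11\right) + V{\left(-7 \right)}\right) \left(-23\right) = \left(\left(20 + 11\right) + \left(\frac{1}{3} + \left(-7\right)^{2} + 24 \left(-7\right)\right)\right) \left(-23\right) = \left(31 + \left(\frac{1}{3} + 49 - 168\right)\right) \left(-23\right) = \left(31 - \frac{356}{3}\right) \left(-23\right) = \left(- \frac{263}{3}\right) \left(-23\right) = \frac{6049}{3}$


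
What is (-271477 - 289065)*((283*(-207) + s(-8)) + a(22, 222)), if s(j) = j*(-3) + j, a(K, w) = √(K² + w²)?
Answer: 32828142230 - 1121084*√12442 ≈ 3.2703e+10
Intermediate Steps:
s(j) = -2*j (s(j) = -3*j + j = -2*j)
(-271477 - 289065)*((283*(-207) + s(-8)) + a(22, 222)) = (-271477 - 289065)*((283*(-207) - 2*(-8)) + √(22² + 222²)) = -560542*((-58581 + 16) + √(484 + 49284)) = -560542*(-58565 + √49768) = -560542*(-58565 + 2*√12442) = 32828142230 - 1121084*√12442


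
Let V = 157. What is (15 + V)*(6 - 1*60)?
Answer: -9288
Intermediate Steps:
(15 + V)*(6 - 1*60) = (15 + 157)*(6 - 1*60) = 172*(6 - 60) = 172*(-54) = -9288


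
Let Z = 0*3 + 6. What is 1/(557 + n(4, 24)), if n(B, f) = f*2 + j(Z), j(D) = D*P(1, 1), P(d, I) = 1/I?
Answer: 1/611 ≈ 0.0016367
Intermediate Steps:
Z = 6 (Z = 0 + 6 = 6)
j(D) = D (j(D) = D/1 = D*1 = D)
n(B, f) = 6 + 2*f (n(B, f) = f*2 + 6 = 2*f + 6 = 6 + 2*f)
1/(557 + n(4, 24)) = 1/(557 + (6 + 2*24)) = 1/(557 + (6 + 48)) = 1/(557 + 54) = 1/611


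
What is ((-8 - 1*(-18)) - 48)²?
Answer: 1444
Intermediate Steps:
((-8 - 1*(-18)) - 48)² = ((-8 + 18) - 48)² = (10 - 48)² = (-38)² = 1444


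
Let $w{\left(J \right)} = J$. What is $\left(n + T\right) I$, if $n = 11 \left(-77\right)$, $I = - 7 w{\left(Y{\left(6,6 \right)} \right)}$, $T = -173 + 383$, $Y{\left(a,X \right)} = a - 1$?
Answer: $22295$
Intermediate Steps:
$Y{\left(a,X \right)} = -1 + a$
$T = 210$
$I = -35$ ($I = - 7 \left(-1 + 6\right) = \left(-7\right) 5 = -35$)
$n = -847$
$\left(n + T\right) I = \left(-847 + 210\right) \left(-35\right) = \left(-637\right) \left(-35\right) = 22295$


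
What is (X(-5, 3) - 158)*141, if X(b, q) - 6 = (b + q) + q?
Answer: -21291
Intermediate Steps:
X(b, q) = 6 + b + 2*q (X(b, q) = 6 + ((b + q) + q) = 6 + (b + 2*q) = 6 + b + 2*q)
(X(-5, 3) - 158)*141 = ((6 - 5 + 2*3) - 158)*141 = ((6 - 5 + 6) - 158)*141 = (7 - 158)*141 = -151*141 = -21291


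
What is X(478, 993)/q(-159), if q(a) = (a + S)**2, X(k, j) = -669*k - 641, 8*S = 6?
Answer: -5126768/400689 ≈ -12.795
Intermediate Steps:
S = 3/4 (S = (1/8)*6 = 3/4 ≈ 0.75000)
X(k, j) = -641 - 669*k
q(a) = (3/4 + a)**2 (q(a) = (a + 3/4)**2 = (3/4 + a)**2)
X(478, 993)/q(-159) = (-641 - 669*478)/(((3 + 4*(-159))**2/16)) = (-641 - 319782)/(((3 - 636)**2/16)) = -320423/((1/16)*(-633)**2) = -320423/((1/16)*400689) = -320423/400689/16 = -320423*16/400689 = -5126768/400689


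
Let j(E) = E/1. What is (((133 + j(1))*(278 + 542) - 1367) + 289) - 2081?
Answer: 106721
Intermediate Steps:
j(E) = E (j(E) = E*1 = E)
(((133 + j(1))*(278 + 542) - 1367) + 289) - 2081 = (((133 + 1)*(278 + 542) - 1367) + 289) - 2081 = ((134*820 - 1367) + 289) - 2081 = ((109880 - 1367) + 289) - 2081 = (108513 + 289) - 2081 = 108802 - 2081 = 106721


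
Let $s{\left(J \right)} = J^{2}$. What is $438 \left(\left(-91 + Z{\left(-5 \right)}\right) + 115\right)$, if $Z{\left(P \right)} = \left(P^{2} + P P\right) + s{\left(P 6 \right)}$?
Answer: $426612$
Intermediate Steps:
$Z{\left(P \right)} = 38 P^{2}$ ($Z{\left(P \right)} = \left(P^{2} + P P\right) + \left(P 6\right)^{2} = \left(P^{2} + P^{2}\right) + \left(6 P\right)^{2} = 2 P^{2} + 36 P^{2} = 38 P^{2}$)
$438 \left(\left(-91 + Z{\left(-5 \right)}\right) + 115\right) = 438 \left(\left(-91 + 38 \left(-5\right)^{2}\right) + 115\right) = 438 \left(\left(-91 + 38 \cdot 25\right) + 115\right) = 438 \left(\left(-91 + 950\right) + 115\right) = 438 \left(859 + 115\right) = 438 \cdot 974 = 426612$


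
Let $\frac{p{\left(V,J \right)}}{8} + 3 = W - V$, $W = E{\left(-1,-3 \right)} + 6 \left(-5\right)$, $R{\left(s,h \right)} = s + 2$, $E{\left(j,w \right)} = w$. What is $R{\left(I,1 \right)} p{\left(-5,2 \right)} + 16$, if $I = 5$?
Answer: $-1720$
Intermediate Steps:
$R{\left(s,h \right)} = 2 + s$
$W = -33$ ($W = -3 + 6 \left(-5\right) = -3 - 30 = -33$)
$p{\left(V,J \right)} = -288 - 8 V$ ($p{\left(V,J \right)} = -24 + 8 \left(-33 - V\right) = -24 - \left(264 + 8 V\right) = -288 - 8 V$)
$R{\left(I,1 \right)} p{\left(-5,2 \right)} + 16 = \left(2 + 5\right) \left(-288 - -40\right) + 16 = 7 \left(-288 + 40\right) + 16 = 7 \left(-248\right) + 16 = -1736 + 16 = -1720$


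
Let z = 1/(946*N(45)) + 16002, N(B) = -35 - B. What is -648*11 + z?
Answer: 671584319/75680 ≈ 8874.0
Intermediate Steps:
z = 1211031359/75680 (z = 1/(946*(-35 - 1*45)) + 16002 = 1/(946*(-35 - 45)) + 16002 = (1/946)/(-80) + 16002 = (1/946)*(-1/80) + 16002 = -1/75680 + 16002 = 1211031359/75680 ≈ 16002.)
-648*11 + z = -648*11 + 1211031359/75680 = -7128 + 1211031359/75680 = 671584319/75680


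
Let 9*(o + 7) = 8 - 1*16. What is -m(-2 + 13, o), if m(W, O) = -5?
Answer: 5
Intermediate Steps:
o = -71/9 (o = -7 + (8 - 1*16)/9 = -7 + (8 - 16)/9 = -7 + (1/9)*(-8) = -7 - 8/9 = -71/9 ≈ -7.8889)
-m(-2 + 13, o) = -1*(-5) = 5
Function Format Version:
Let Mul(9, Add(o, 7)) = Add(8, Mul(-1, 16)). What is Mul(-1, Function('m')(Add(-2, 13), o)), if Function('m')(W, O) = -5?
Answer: 5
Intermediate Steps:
o = Rational(-71, 9) (o = Add(-7, Mul(Rational(1, 9), Add(8, Mul(-1, 16)))) = Add(-7, Mul(Rational(1, 9), Add(8, -16))) = Add(-7, Mul(Rational(1, 9), -8)) = Add(-7, Rational(-8, 9)) = Rational(-71, 9) ≈ -7.8889)
Mul(-1, Function('m')(Add(-2, 13), o)) = Mul(-1, -5) = 5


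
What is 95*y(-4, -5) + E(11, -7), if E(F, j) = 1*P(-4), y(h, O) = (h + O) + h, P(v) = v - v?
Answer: -1235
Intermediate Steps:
P(v) = 0
y(h, O) = O + 2*h (y(h, O) = (O + h) + h = O + 2*h)
E(F, j) = 0 (E(F, j) = 1*0 = 0)
95*y(-4, -5) + E(11, -7) = 95*(-5 + 2*(-4)) + 0 = 95*(-5 - 8) + 0 = 95*(-13) + 0 = -1235 + 0 = -1235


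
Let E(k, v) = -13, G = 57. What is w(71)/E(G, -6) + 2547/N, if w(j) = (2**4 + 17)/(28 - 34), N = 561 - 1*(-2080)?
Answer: 95273/68666 ≈ 1.3875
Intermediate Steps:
N = 2641 (N = 561 + 2080 = 2641)
w(j) = -11/2 (w(j) = (16 + 17)/(-6) = 33*(-1/6) = -11/2)
w(71)/E(G, -6) + 2547/N = -11/2/(-13) + 2547/2641 = -11/2*(-1/13) + 2547*(1/2641) = 11/26 + 2547/2641 = 95273/68666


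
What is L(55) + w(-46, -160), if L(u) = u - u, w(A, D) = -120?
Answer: -120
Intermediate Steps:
L(u) = 0
L(55) + w(-46, -160) = 0 - 120 = -120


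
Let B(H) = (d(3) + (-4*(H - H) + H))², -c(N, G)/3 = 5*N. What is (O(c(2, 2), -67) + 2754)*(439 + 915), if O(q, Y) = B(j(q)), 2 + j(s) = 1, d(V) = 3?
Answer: 3734332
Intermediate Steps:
j(s) = -1 (j(s) = -2 + 1 = -1)
c(N, G) = -15*N
B(H) = (3 + H)² (B(H) = (3 + (-4*(H - H) + H))² = (3 + (-4*0 + H))² = (3 + (0 + H))² = (3 + H)²)
O(q, Y) = 4 (O(q, Y) = (3 - 1)² = 2² = 4)
(O(c(2, 2), -67) + 2754)*(439 + 915) = (4 + 2754)*(439 + 915) = 2758*1354 = 3734332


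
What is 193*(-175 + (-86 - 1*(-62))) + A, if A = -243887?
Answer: -282294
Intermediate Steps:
193*(-175 + (-86 - 1*(-62))) + A = 193*(-175 + (-86 - 1*(-62))) - 243887 = 193*(-175 + (-86 + 62)) - 243887 = 193*(-175 - 24) - 243887 = 193*(-199) - 243887 = -38407 - 243887 = -282294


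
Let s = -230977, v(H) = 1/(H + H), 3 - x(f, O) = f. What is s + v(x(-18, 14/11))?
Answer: -9701033/42 ≈ -2.3098e+5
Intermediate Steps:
x(f, O) = 3 - f
v(H) = 1/(2*H)
s + v(x(-18, 14/11)) = -230977 + 1/(2*(3 - 1*(-18))) = -230977 + 1/(2*(3 + 18)) = -230977 + (1/2)/21 = -230977 + (1/2)*(1/21) = -230977 + 1/42 = -9701033/42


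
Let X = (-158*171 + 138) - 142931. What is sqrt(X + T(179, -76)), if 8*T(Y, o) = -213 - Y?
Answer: 2*I*sqrt(42465) ≈ 412.14*I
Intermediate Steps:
T(Y, o) = -213/8 - Y/8 (T(Y, o) = (-213 - Y)/8 = -213/8 - Y/8)
X = -169811 (X = (-27018 + 138) - 142931 = -26880 - 142931 = -169811)
sqrt(X + T(179, -76)) = sqrt(-169811 + (-213/8 - 1/8*179)) = sqrt(-169811 + (-213/8 - 179/8)) = sqrt(-169811 - 49) = sqrt(-169860) = 2*I*sqrt(42465)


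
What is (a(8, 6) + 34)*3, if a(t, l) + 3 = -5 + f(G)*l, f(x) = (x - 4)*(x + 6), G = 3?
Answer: -84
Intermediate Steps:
f(x) = (-4 + x)*(6 + x)
a(t, l) = -8 - 9*l (a(t, l) = -3 + (-5 + (-24 + 3² + 2*3)*l) = -3 + (-5 + (-24 + 9 + 6)*l) = -3 + (-5 - 9*l) = -8 - 9*l)
(a(8, 6) + 34)*3 = ((-8 - 9*6) + 34)*3 = ((-8 - 54) + 34)*3 = (-62 + 34)*3 = -28*3 = -84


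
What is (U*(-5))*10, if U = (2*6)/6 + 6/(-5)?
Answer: -40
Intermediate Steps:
U = ⅘ (U = 12*(⅙) + 6*(-⅕) = 2 - 6/5 = ⅘ ≈ 0.80000)
(U*(-5))*10 = ((⅘)*(-5))*10 = -4*10 = -40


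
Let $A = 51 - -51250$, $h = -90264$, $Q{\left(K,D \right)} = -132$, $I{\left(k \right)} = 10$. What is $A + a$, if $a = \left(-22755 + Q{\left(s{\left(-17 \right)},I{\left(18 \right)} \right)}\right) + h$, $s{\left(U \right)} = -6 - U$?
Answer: $-61850$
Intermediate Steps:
$A = 51301$ ($A = 51 + 51250 = 51301$)
$a = -113151$ ($a = \left(-22755 - 132\right) - 90264 = -22887 - 90264 = -113151$)
$A + a = 51301 - 113151 = -61850$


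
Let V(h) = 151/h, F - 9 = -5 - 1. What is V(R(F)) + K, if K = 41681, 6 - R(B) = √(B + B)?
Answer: 208556/5 + 151*√6/30 ≈ 41724.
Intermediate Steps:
F = 3 (F = 9 + (-5 - 1) = 9 - 6 = 3)
R(B) = 6 - √2*√B (R(B) = 6 - √(B + B) = 6 - √(2*B) = 6 - √2*√B)
V(R(F)) + K = 151/(6 - √2*√3) + 41681 = 151/(6 - √6) + 41681 = 41681 + 151/(6 - √6)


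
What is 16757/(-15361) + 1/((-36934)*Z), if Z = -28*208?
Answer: -3604491277951/3304206645376 ≈ -1.0909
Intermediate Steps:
Z = -5824
16757/(-15361) + 1/((-36934)*Z) = 16757/(-15361) + 1/(-36934*(-5824)) = 16757*(-1/15361) - 1/36934*(-1/5824) = -16757/15361 + 1/215103616 = -3604491277951/3304206645376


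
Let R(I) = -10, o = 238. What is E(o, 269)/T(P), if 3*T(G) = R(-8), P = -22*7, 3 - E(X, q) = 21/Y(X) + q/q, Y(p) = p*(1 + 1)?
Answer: -399/680 ≈ -0.58676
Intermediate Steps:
Y(p) = 2*p (Y(p) = p*2 = 2*p)
E(X, q) = 2 - 21/(2*X) (E(X, q) = 3 - (21/((2*X)) + q/q) = 3 - (21*(1/(2*X)) + 1) = 3 - (21/(2*X) + 1) = 3 - (1 + 21/(2*X)) = 3 + (-1 - 21/(2*X)) = 2 - 21/(2*X))
P = -154
T(G) = -10/3 (T(G) = (1/3)*(-10) = -10/3)
E(o, 269)/T(P) = (2 - 21/2/238)/(-10/3) = (2 - 21/2*1/238)*(-3/10) = (2 - 3/68)*(-3/10) = (133/68)*(-3/10) = -399/680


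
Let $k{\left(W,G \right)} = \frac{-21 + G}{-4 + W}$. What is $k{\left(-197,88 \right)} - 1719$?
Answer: $- \frac{5158}{3} \approx -1719.3$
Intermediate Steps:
$k{\left(W,G \right)} = \frac{-21 + G}{-4 + W}$
$k{\left(-197,88 \right)} - 1719 = \frac{-21 + 88}{-4 - 197} - 1719 = \frac{1}{-201} \cdot 67 - 1719 = \left(- \frac{1}{201}\right) 67 - 1719 = - \frac{1}{3} - 1719 = - \frac{5158}{3}$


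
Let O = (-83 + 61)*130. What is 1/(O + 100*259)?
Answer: 1/23040 ≈ 4.3403e-5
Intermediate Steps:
O = -2860 (O = -22*130 = -2860)
1/(O + 100*259) = 1/(-2860 + 100*259) = 1/(-2860 + 25900) = 1/23040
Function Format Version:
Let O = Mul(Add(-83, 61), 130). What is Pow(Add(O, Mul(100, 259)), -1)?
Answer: Rational(1, 23040) ≈ 4.3403e-5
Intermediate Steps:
O = -2860 (O = Mul(-22, 130) = -2860)
Pow(Add(O, Mul(100, 259)), -1) = Pow(Add(-2860, Mul(100, 259)), -1) = Pow(Add(-2860, 25900), -1) = Pow(23040, -1) = Rational(1, 23040)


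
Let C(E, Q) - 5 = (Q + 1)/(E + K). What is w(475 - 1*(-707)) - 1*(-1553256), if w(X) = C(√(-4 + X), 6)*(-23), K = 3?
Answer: 259374616/167 - 23*√1178/167 ≈ 1.5531e+6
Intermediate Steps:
C(E, Q) = 5 + (1 + Q)/(3 + E) (C(E, Q) = 5 + (Q + 1)/(E + 3) = 5 + (1 + Q)/(3 + E))
w(X) = -23*(22 + 5*√(-4 + X))/(3 + √(-4 + X)) (w(X) = ((16 + 6 + 5*√(-4 + X))/(3 + √(-4 + X)))*(-23) = ((22 + 5*√(-4 + X))/(3 + √(-4 + X)))*(-23) = -23*(22 + 5*√(-4 + X))/(3 + √(-4 + X)))
w(475 - 1*(-707)) - 1*(-1553256) = 23*(-22 - 5*√(-4 + (475 - 1*(-707))))/(3 + √(-4 + (475 - 1*(-707)))) - 1*(-1553256) = 23*(-22 - 5*√(-4 + (475 + 707)))/(3 + √(-4 + (475 + 707))) + 1553256 = 23*(-22 - 5*√(-4 + 1182))/(3 + √(-4 + 1182)) + 1553256 = 23*(-22 - 5*√1178)/(3 + √1178) + 1553256 = 1553256 + 23*(-22 - 5*√1178)/(3 + √1178)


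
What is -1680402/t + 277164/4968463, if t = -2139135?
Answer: 2980635458422/3542737699835 ≈ 0.84134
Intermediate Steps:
-1680402/t + 277164/4968463 = -1680402/(-2139135) + 277164/4968463 = -1680402*(-1/2139135) + 277164*(1/4968463) = 560134/713045 + 277164/4968463 = 2980635458422/3542737699835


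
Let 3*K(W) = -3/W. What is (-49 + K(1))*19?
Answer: -950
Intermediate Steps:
K(W) = -1/W (K(W) = (-3/W)/3 = -1/W)
(-49 + K(1))*19 = (-49 - 1/1)*19 = (-49 - 1*1)*19 = (-49 - 1)*19 = -50*19 = -950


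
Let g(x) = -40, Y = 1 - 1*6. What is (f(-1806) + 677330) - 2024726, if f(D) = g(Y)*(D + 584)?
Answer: -1298516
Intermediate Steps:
Y = -5 (Y = 1 - 6 = -5)
f(D) = -23360 - 40*D (f(D) = -40*(D + 584) = -40*(584 + D) = -23360 - 40*D)
(f(-1806) + 677330) - 2024726 = ((-23360 - 40*(-1806)) + 677330) - 2024726 = ((-23360 + 72240) + 677330) - 2024726 = (48880 + 677330) - 2024726 = 726210 - 2024726 = -1298516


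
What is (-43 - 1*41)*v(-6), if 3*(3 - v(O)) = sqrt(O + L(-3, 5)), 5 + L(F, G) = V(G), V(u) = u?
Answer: -252 + 28*I*sqrt(6) ≈ -252.0 + 68.586*I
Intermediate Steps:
L(F, G) = -5 + G
v(O) = 3 - sqrt(O)/3 (v(O) = 3 - sqrt(O + (-5 + 5))/3 = 3 - sqrt(O + 0)/3 = 3 - sqrt(O)/3)
(-43 - 1*41)*v(-6) = (-43 - 1*41)*(3 - I*sqrt(6)/3) = (-43 - 41)*(3 - I*sqrt(6)/3) = -84*(3 - I*sqrt(6)/3) = -252 + 28*I*sqrt(6)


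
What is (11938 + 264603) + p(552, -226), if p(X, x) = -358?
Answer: 276183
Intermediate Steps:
(11938 + 264603) + p(552, -226) = (11938 + 264603) - 358 = 276541 - 358 = 276183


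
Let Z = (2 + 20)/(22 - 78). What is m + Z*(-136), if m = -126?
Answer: -508/7 ≈ -72.571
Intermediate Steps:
Z = -11/28 (Z = 22/(-56) = 22*(-1/56) = -11/28 ≈ -0.39286)
m + Z*(-136) = -126 - 11/28*(-136) = -126 + 374/7 = -508/7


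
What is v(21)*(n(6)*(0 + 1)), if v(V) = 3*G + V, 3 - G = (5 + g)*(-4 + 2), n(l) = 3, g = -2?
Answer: 144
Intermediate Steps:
G = 9 (G = 3 - (5 - 2)*(-4 + 2) = 3 - 3*(-2) = 3 - 1*(-6) = 3 + 6 = 9)
v(V) = 27 + V (v(V) = 3*9 + V = 27 + V)
v(21)*(n(6)*(0 + 1)) = (27 + 21)*(3*(0 + 1)) = 48*(3*1) = 48*3 = 144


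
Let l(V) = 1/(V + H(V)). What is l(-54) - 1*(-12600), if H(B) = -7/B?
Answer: 36653346/2909 ≈ 12600.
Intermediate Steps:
l(V) = 1/(V - 7/V)
l(-54) - 1*(-12600) = -54/(-7 + (-54)**2) - 1*(-12600) = -54/(-7 + 2916) + 12600 = -54/2909 + 12600 = 36653346/2909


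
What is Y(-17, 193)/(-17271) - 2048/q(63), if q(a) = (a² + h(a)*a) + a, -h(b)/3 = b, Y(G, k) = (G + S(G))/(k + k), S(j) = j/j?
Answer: 758518616/2916640125 ≈ 0.26007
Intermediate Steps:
S(j) = 1
Y(G, k) = (1 + G)/(2*k) (Y(G, k) = (G + 1)/(k + k) = (1 + G)/((2*k)) = (1 + G)*(1/(2*k)) = (1 + G)/(2*k))
h(b) = -3*b
q(a) = a - 2*a² (q(a) = (a² + (-3*a)*a) + a = (a² - 3*a²) + a = -2*a² + a = a - 2*a²)
Y(-17, 193)/(-17271) - 2048/q(63) = ((½)*(1 - 17)/193)/(-17271) - 2048*1/(63*(1 - 2*63)) = ((½)*(1/193)*(-16))*(-1/17271) - 2048*1/(63*(1 - 126)) = -8/193*(-1/17271) - 2048/(63*(-125)) = 8/3333303 - 2048/(-7875) = 8/3333303 - 2048*(-1/7875) = 8/3333303 + 2048/7875 = 758518616/2916640125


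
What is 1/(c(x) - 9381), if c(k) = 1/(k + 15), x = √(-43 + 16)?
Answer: 3*(-√3 + 5*I)/(-140714*I + 28143*√3) ≈ -0.0001066 + 2.3429e-10*I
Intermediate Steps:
x = 3*I*√3 (x = √(-27) = 3*I*√3 ≈ 5.1962*I)
c(k) = 1/(15 + k)
1/(c(x) - 9381) = 1/(1/(15 + 3*I*√3) - 9381) = 1/(-9381 + 1/(15 + 3*I*√3))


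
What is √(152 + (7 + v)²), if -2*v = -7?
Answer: √1049/2 ≈ 16.194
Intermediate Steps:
v = 7/2 (v = -½*(-7) = 7/2 ≈ 3.5000)
√(152 + (7 + v)²) = √(152 + (7 + 7/2)²) = √(152 + (21/2)²) = √(152 + 441/4) = √(1049/4) = √1049/2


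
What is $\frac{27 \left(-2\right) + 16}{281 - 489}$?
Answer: $\frac{19}{104} \approx 0.18269$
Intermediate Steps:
$\frac{27 \left(-2\right) + 16}{281 - 489} = \frac{-54 + 16}{-208} = \left(-38\right) \left(- \frac{1}{208}\right) = \frac{19}{104}$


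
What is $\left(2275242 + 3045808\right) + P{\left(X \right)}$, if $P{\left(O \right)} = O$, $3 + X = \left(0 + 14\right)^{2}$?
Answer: $5321243$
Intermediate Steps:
$X = 193$ ($X = -3 + \left(0 + 14\right)^{2} = -3 + 14^{2} = -3 + 196 = 193$)
$\left(2275242 + 3045808\right) + P{\left(X \right)} = \left(2275242 + 3045808\right) + 193 = 5321050 + 193 = 5321243$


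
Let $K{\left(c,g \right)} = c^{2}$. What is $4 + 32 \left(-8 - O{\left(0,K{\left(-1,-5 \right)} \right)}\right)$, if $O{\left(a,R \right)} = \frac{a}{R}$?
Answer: $-252$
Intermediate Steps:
$4 + 32 \left(-8 - O{\left(0,K{\left(-1,-5 \right)} \right)}\right) = 4 + 32 \left(-8 - \frac{0}{\left(-1\right)^{2}}\right) = 4 + 32 \left(-8 - \frac{0}{1}\right) = 4 + 32 \left(-8 - 0 \cdot 1\right) = 4 + 32 \left(-8 - 0\right) = 4 + 32 \left(-8 + 0\right) = 4 + 32 \left(-8\right) = 4 - 256 = -252$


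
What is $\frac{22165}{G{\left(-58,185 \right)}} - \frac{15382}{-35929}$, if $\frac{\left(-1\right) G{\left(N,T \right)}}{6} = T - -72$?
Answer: $- \frac{772647241}{55402518} \approx -13.946$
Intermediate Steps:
$G{\left(N,T \right)} = -432 - 6 T$ ($G{\left(N,T \right)} = - 6 \left(T - -72\right) = - 6 \left(T + 72\right) = - 6 \left(72 + T\right) = -432 - 6 T$)
$\frac{22165}{G{\left(-58,185 \right)}} - \frac{15382}{-35929} = \frac{22165}{-432 - 1110} - \frac{15382}{-35929} = \frac{22165}{-432 - 1110} - - \frac{15382}{35929} = \frac{22165}{-1542} + \frac{15382}{35929} = 22165 \left(- \frac{1}{1542}\right) + \frac{15382}{35929} = - \frac{22165}{1542} + \frac{15382}{35929} = - \frac{772647241}{55402518}$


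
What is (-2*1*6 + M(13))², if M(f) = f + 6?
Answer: 49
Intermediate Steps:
M(f) = 6 + f
(-2*1*6 + M(13))² = (-2*1*6 + (6 + 13))² = (-2*6 + 19)² = (-12 + 19)² = 7² = 49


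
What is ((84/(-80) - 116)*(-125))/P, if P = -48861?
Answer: -58525/195444 ≈ -0.29945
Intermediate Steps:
((84/(-80) - 116)*(-125))/P = ((84/(-80) - 116)*(-125))/(-48861) = ((84*(-1/80) - 116)*(-125))*(-1/48861) = ((-21/20 - 116)*(-125))*(-1/48861) = -2341/20*(-125)*(-1/48861) = (58525/4)*(-1/48861) = -58525/195444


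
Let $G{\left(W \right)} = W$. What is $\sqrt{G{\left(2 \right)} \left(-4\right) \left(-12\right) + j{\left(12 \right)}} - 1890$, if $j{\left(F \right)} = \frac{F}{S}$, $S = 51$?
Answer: $-1890 + \frac{2 \sqrt{6953}}{17} \approx -1880.2$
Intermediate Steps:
$j{\left(F \right)} = \frac{F}{51}$
$\sqrt{G{\left(2 \right)} \left(-4\right) \left(-12\right) + j{\left(12 \right)}} - 1890 = \sqrt{2 \left(-4\right) \left(-12\right) + \frac{1}{51} \cdot 12} - 1890 = \sqrt{\left(-8\right) \left(-12\right) + \frac{4}{17}} - 1890 = \sqrt{96 + \frac{4}{17}} - 1890 = \sqrt{\frac{1636}{17}} - 1890 = \frac{2 \sqrt{6953}}{17} - 1890 = -1890 + \frac{2 \sqrt{6953}}{17}$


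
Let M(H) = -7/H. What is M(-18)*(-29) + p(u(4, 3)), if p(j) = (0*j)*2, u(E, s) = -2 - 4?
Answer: -203/18 ≈ -11.278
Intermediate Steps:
u(E, s) = -6
p(j) = 0 (p(j) = 0*2 = 0)
M(-18)*(-29) + p(u(4, 3)) = -7/(-18)*(-29) + 0 = -7*(-1/18)*(-29) + 0 = (7/18)*(-29) + 0 = -203/18 + 0 = -203/18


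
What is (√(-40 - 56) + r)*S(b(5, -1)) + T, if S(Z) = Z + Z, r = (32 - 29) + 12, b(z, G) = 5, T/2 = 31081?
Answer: 62312 + 40*I*√6 ≈ 62312.0 + 97.98*I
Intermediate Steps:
T = 62162 (T = 2*31081 = 62162)
r = 15 (r = 3 + 12 = 15)
S(Z) = 2*Z
(√(-40 - 56) + r)*S(b(5, -1)) + T = (√(-40 - 56) + 15)*(2*5) + 62162 = (√(-96) + 15)*10 + 62162 = (4*I*√6 + 15)*10 + 62162 = (15 + 4*I*√6)*10 + 62162 = (150 + 40*I*√6) + 62162 = 62312 + 40*I*√6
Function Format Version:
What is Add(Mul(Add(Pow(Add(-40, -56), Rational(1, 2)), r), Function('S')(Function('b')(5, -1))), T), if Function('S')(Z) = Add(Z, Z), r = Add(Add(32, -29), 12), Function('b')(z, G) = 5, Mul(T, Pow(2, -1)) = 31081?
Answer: Add(62312, Mul(40, I, Pow(6, Rational(1, 2)))) ≈ Add(62312., Mul(97.980, I))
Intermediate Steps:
T = 62162 (T = Mul(2, 31081) = 62162)
r = 15 (r = Add(3, 12) = 15)
Function('S')(Z) = Mul(2, Z)
Add(Mul(Add(Pow(Add(-40, -56), Rational(1, 2)), r), Function('S')(Function('b')(5, -1))), T) = Add(Mul(Add(Pow(Add(-40, -56), Rational(1, 2)), 15), Mul(2, 5)), 62162) = Add(Mul(Add(Pow(-96, Rational(1, 2)), 15), 10), 62162) = Add(Mul(Add(Mul(4, I, Pow(6, Rational(1, 2))), 15), 10), 62162) = Add(Mul(Add(15, Mul(4, I, Pow(6, Rational(1, 2)))), 10), 62162) = Add(Add(150, Mul(40, I, Pow(6, Rational(1, 2)))), 62162) = Add(62312, Mul(40, I, Pow(6, Rational(1, 2))))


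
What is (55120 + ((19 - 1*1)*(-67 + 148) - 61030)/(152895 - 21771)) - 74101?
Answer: -622231054/32781 ≈ -18981.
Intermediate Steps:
(55120 + ((19 - 1*1)*(-67 + 148) - 61030)/(152895 - 21771)) - 74101 = (55120 + ((19 - 1)*81 - 61030)/131124) - 74101 = (55120 + (18*81 - 61030)*(1/131124)) - 74101 = (55120 + (1458 - 61030)*(1/131124)) - 74101 = (55120 - 59572*1/131124) - 74101 = (55120 - 14893/32781) - 74101 = 1806873827/32781 - 74101 = -622231054/32781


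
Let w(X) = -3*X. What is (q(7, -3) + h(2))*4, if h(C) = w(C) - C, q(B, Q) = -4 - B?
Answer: -76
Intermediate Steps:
h(C) = -4*C (h(C) = -3*C - C = -4*C)
(q(7, -3) + h(2))*4 = ((-4 - 1*7) - 4*2)*4 = ((-4 - 7) - 8)*4 = (-11 - 8)*4 = -19*4 = -76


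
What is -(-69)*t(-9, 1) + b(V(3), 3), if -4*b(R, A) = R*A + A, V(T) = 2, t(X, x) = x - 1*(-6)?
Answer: 1923/4 ≈ 480.75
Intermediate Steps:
t(X, x) = 6 + x (t(X, x) = x + 6 = 6 + x)
b(R, A) = -A/4 - A*R/4 (b(R, A) = -(R*A + A)/4 = -(A*R + A)/4 = -(A + A*R)/4 = -A/4 - A*R/4)
-(-69)*t(-9, 1) + b(V(3), 3) = -(-69)*(6 + 1) - ¼*3*(1 + 2) = -(-69)*7 - ¼*3*3 = -69*(-7) - 9/4 = 483 - 9/4 = 1923/4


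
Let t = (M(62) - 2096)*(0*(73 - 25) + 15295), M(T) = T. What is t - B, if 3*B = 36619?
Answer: -93366709/3 ≈ -3.1122e+7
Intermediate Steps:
B = 36619/3 (B = (⅓)*36619 = 36619/3 ≈ 12206.)
t = -31110030 (t = (62 - 2096)*(0*(73 - 25) + 15295) = -2034*(0*48 + 15295) = -2034*(0 + 15295) = -2034*15295 = -31110030)
t - B = -31110030 - 1*36619/3 = -31110030 - 36619/3 = -93366709/3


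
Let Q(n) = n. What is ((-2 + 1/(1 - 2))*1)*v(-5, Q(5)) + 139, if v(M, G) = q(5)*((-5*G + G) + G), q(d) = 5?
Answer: 364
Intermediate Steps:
v(M, G) = -15*G (v(M, G) = 5*((-5*G + G) + G) = 5*(-4*G + G) = 5*(-3*G) = -15*G)
((-2 + 1/(1 - 2))*1)*v(-5, Q(5)) + 139 = ((-2 + 1/(1 - 2))*1)*(-15*5) + 139 = ((-2 + 1/(-1))*1)*(-75) + 139 = ((-2 - 1)*1)*(-75) + 139 = -3*1*(-75) + 139 = -3*(-75) + 139 = 225 + 139 = 364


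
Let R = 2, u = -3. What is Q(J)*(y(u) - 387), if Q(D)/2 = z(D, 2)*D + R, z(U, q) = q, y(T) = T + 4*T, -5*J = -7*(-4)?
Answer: 36984/5 ≈ 7396.8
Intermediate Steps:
J = -28/5 (J = -(-7)*(-4)/5 = -1/5*28 = -28/5 ≈ -5.6000)
y(T) = 5*T
Q(D) = 4 + 4*D (Q(D) = 2*(2*D + 2) = 2*(2 + 2*D) = 4 + 4*D)
Q(J)*(y(u) - 387) = (4 + 4*(-28/5))*(5*(-3) - 387) = (4 - 112/5)*(-15 - 387) = -92/5*(-402) = 36984/5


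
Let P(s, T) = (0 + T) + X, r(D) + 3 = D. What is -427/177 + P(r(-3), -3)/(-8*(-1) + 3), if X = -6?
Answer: -6290/1947 ≈ -3.2306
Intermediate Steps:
r(D) = -3 + D
P(s, T) = -6 + T (P(s, T) = (0 + T) - 6 = T - 6 = -6 + T)
-427/177 + P(r(-3), -3)/(-8*(-1) + 3) = -427/177 + (-6 - 3)/(-8*(-1) + 3) = -427*1/177 - 9/(8 + 3) = -427/177 - 9/11 = -6290/1947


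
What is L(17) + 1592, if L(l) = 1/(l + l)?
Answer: 54129/34 ≈ 1592.0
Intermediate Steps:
L(l) = 1/(2*l)
L(17) + 1592 = (1/2)/17 + 1592 = (1/2)*(1/17) + 1592 = 1/34 + 1592 = 54129/34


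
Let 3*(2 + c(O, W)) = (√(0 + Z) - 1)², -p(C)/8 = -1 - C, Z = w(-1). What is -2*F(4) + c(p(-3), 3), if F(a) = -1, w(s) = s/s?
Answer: 0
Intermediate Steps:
w(s) = 1
Z = 1
p(C) = 8 + 8*C (p(C) = -8*(-1 - C) = 8 + 8*C)
c(O, W) = -2 (c(O, W) = -2 + (√(0 + 1) - 1)²/3 = -2 + (√1 - 1)²/3 = -2 + (1 - 1)²/3 = -2 + (⅓)*0² = -2 + (⅓)*0 = -2 + 0 = -2)
-2*F(4) + c(p(-3), 3) = -2*(-1) - 2 = 2 - 2 = 0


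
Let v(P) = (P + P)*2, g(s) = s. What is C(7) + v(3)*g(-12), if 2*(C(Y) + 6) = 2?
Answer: -149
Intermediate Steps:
v(P) = 4*P (v(P) = (2*P)*2 = 4*P)
C(Y) = -5 (C(Y) = -6 + (½)*2 = -6 + 1 = -5)
C(7) + v(3)*g(-12) = -5 + (4*3)*(-12) = -5 + 12*(-12) = -5 - 144 = -149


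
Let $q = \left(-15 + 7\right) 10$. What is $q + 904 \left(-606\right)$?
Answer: $-547904$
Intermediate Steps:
$q = -80$ ($q = \left(-8\right) 10 = -80$)
$q + 904 \left(-606\right) = -80 + 904 \left(-606\right) = -80 - 547824 = -547904$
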